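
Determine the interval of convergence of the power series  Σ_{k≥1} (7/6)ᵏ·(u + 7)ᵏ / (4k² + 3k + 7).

[-55/7, -43/7]

The ratio of consecutive coefficients is [(4k² + 3k + 7)/(4(k+1)² + 3(k+1) + 7)] · 7/6 → 7/6.
Convergence for |u + 7| · 7/6 < 1, i.e. |u + 7| < 6/7. So R = 6/7.
When u = -43/7, the series is dominated by a constant times Σ 1/k², which converges (p = 2 > 1).
Endpoint u = -55/7: the series is dominated by a constant times Σ 1/k², which converges (p = 2 > 1).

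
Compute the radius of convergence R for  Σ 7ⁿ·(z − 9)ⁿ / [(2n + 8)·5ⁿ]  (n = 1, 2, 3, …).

R = 5/7

Apply the ratio test: |a_{n+1}| / |a_n| = [(2n + 8)/(2(n+1) + 8)] · 7/5, which tends to 7/5 as n → ∞.
Thus R = 1/(7/5) = 5/7.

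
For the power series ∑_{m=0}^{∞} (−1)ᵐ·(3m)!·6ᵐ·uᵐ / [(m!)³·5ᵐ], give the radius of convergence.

By the ratio test, |a_{m+1}/a_m| = (3m+1)·(3m+2)·(3m+3)/(m+1)³ · 6/5 → 162/5.
Thus R = 1/(162/5) = 5/162.

R = 5/162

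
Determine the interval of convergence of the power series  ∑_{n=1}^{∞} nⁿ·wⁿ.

Applying the root test, |a_n|^(1/n) = n → ∞.
Since the n-th root of |a_n| is unbounded, the series converges only at w = 0; R = 0.

{0}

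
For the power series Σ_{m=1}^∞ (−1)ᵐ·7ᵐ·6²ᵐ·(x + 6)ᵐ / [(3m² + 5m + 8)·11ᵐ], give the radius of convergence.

By the ratio test, |a_{m+1}/a_m| = [(3m² + 5m + 8)/(3(m+1)² + 5(m+1) + 8)] · 7·36/11 → 252/11.
Convergence for |x + 6| · 252/11 < 1, i.e. |x + 6| < 11/252. So R = 11/252.

R = 11/252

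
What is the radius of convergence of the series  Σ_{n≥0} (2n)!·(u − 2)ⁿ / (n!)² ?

R = 1/4

Apply the ratio test: |a_{n+1}| / |a_n| = (2n+1)·(2n+2)/(n+1)², which tends to 4 as n → ∞.
The series converges when 4 · |u − 2| < 1, giving R = 1/4.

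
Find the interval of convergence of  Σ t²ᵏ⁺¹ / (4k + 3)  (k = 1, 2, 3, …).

Ratio test: |a_{k+1}/a_k| = (4k + 3)/(4(k+1) + 3) → 1 as k → ∞.
Successive powers of t differ by 2, so the series converges when |t|² · 1 < 1, i.e. |t| < √(1) = 1. So R = 1.
When t = 1, comparison with the harmonic series Σ 1/k shows the series diverges.
Check t = -1: the terms are asymptotic to a nonzero constant times 1/k, so the series diverges by limit comparison with Σ 1/k.

(-1, 1)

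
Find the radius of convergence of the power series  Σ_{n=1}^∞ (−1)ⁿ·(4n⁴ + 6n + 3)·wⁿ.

The ratio of consecutive coefficients is (4(n+1)⁴ + 6(n+1) + 3)/(4n⁴ + 6n + 3) → 1.
Hence R = 1.

R = 1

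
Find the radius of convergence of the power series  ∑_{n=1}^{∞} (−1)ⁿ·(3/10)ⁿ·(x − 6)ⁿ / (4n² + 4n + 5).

Ratio test: |a_{n+1}/a_n| = [(4n² + 4n + 5)/(4(n+1)² + 4(n+1) + 5)] · 3/10 → 3/10 as n → ∞.
Hence the series converges for |x − 6| < 1/(3/10) = 10/3, so the radius of convergence is 10/3.

R = 10/3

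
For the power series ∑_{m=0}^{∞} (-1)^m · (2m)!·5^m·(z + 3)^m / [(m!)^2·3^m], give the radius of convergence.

By the ratio test, |a_{m+1}/a_m| = (2m+1)·(2m+2)/(m+1)² · 5/3 → 20/3.
Thus R = 1/(20/3) = 3/20.

R = 3/20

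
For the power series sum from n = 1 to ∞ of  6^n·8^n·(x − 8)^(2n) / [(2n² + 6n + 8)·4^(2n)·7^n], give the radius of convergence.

R = √21/3

Apply the ratio test: |a_{n+1}| / |a_n| = [(2n² + 6n + 8)/(2(n+1)² + 6(n+1) + 8)] · 6·8/(16·7), which tends to 3/7 as n → ∞.
Successive powers of (x − 8) differ by 2, so the series converges when |x − 8|² · 3/7 < 1, i.e. |x − 8| < √(7/3). So R = √21/3.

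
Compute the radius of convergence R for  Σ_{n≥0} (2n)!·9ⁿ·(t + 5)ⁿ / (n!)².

Apply the ratio test: |a_{n+1}| / |a_n| = (2n+1)·(2n+2)/(n+1)² · 9, which tends to 36 as n → ∞.
Hence the series converges for |t + 5| < 1/(36) = 1/36, so the radius of convergence is 1/36.

R = 1/36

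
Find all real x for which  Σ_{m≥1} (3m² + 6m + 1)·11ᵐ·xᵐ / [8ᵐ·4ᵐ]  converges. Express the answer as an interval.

(-32/11, 32/11)

The ratio of consecutive coefficients is [(3(m+1)² + 6(m+1) + 1)/(3m² + 6m + 1)] · 11/(8·4) → 11/32.
Convergence for |x| · 11/32 < 1, i.e. |x| < 32/11. So R = 32/11.
At x = 32/11: the m-th term does not approach 0; divergence by the term test.
Endpoint x = -32/11: the m-th term does not approach 0; divergence by the term test.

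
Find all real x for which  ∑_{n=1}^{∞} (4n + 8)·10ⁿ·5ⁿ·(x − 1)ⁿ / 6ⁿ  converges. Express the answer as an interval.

The ratio of consecutive coefficients is [(4(n+1) + 8)/(4n + 8)] · 10·5/6 → 25/3.
Convergence for |x − 1| · 25/3 < 1, i.e. |x − 1| < 3/25. So R = 3/25.
When x = 28/25, the terms have absolute value of order n, which does not tend to 0, so the series diverges by the divergence test.
When x = 22/25, the terms have absolute value of order n, which does not tend to 0, so the series diverges by the divergence test.

(22/25, 28/25)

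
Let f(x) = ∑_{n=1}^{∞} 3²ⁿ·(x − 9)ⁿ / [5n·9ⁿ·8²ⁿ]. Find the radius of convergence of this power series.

The ratio of consecutive coefficients is [5n/5(n+1)] · 9/(9·64) → 1/64.
Thus R = 1/(1/64) = 64.

R = 64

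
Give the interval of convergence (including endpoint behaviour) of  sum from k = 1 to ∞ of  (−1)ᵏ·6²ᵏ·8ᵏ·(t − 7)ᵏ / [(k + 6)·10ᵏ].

Apply the ratio test: |a_{k+1}| / |a_k| = [(k + 6)/((k+1) + 6)] · 36·8/10, which tends to 144/5 as k → ∞.
Hence the series converges for |t − 7| < 1/(144/5) = 5/144, so the radius of convergence is 5/144.
When t = 1013/144, the terms alternate in sign and decrease monotonically to 0 in absolute value (size ~ c/k), so the alternating series test gives convergence.
Endpoint t = 1003/144: the terms behave like c/k; limit comparison with the harmonic series gives divergence.

(1003/144, 1013/144]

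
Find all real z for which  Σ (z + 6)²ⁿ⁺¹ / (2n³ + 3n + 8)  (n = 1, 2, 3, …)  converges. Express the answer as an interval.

[-7, -5]

By the ratio test, |a_{n+1}/a_n| = (2n³ + 3n + 8)/(2(n+1)³ + 3(n+1) + 8) → 1.
Writing y = (z + 6)², the series in y has radius 1, so |z + 6| < √(1) = 1 and R = 1.
Check z = -5: the terms are on the order of 1/n³, so the series converges absolutely by comparison with the p-series (p = 3 > 1).
Endpoint z = -7: the terms are on the order of 1/n³, so the series converges absolutely by comparison with the p-series (p = 3 > 1).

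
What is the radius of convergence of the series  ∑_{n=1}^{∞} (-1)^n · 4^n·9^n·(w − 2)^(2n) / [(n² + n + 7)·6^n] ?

R = √6/6

By the ratio test, |a_{n+1}/a_n| = [(n² + n + 7)/((n+1)² + (n+1) + 7)] · 4·9/6 → 6.
Writing y = (w − 2)², the series in y has radius 1/6, so |w − 2| < √(1/6) and R = √6/6.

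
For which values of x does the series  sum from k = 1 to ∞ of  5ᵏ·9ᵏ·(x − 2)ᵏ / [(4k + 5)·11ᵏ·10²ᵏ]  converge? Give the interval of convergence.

By the ratio test, |a_{k+1}/a_k| = [(4k + 5)/(4(k+1) + 5)] · 5·9/(11·100) → 9/220.
Thus R = 1/(9/220) = 220/9.
Endpoint x = 238/9: comparison with the harmonic series Σ 1/k shows the series diverges.
Endpoint x = -202/9: convergence follows from the alternating series test (terms decrease monotonically to 0).

[-202/9, 238/9)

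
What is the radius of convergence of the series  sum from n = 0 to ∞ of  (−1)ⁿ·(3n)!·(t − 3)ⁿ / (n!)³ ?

By the ratio test, |a_{n+1}/a_n| = (3n+1)·(3n+2)·(3n+3)/(n+1)³ → 27.
Hence the series converges for |t − 3| < 1/(27) = 1/27, so the radius of convergence is 1/27.

R = 1/27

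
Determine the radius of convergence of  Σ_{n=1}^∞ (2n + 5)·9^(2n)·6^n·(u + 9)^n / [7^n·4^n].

By the ratio test, |a_{n+1}/a_n| = [(2(n+1) + 5)/(2n + 5)] · 81·6/(7·4) → 243/14.
Thus R = 1/(243/14) = 14/243.

R = 14/243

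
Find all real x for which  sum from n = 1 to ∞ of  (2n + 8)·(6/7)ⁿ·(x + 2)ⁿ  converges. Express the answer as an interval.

By the ratio test, |a_{n+1}/a_n| = [(2(n+1) + 8)/(2n + 8)] · 6/7 → 6/7.
Hence the series converges for |x + 2| < 1/(6/7) = 7/6, so the radius of convergence is 7/6.
Endpoint x = -5/6: the terms have absolute value of order n, which does not tend to 0, so the series diverges by the divergence test.
At x = -19/6: the terms have absolute value of order n, which does not tend to 0, so the series diverges by the divergence test.

(-19/6, -5/6)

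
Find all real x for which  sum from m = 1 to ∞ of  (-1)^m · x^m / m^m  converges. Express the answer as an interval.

(−∞, ∞)

By the Cauchy root test, |a_m|^(1/m) = 1/m → 0.
The limit is 0 for every x, so R = ∞.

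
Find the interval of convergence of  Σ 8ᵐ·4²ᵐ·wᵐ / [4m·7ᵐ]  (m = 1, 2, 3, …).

Ratio test: |a_{m+1}/a_m| = [4m/4(m+1)] · 8·16/7 → 128/7 as m → ∞.
The series converges when 128/7 · |w| < 1, giving R = 7/128.
Check w = 7/128: comparison with the harmonic series Σ 1/m shows the series diverges.
Check w = -7/128: the terms alternate in sign and decrease monotonically to 0 in absolute value (size ~ c/m), so the alternating series test gives convergence.

[-7/128, 7/128)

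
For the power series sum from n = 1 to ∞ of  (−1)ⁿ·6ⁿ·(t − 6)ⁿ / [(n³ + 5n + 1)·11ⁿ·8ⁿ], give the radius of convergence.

By the ratio test, |a_{n+1}/a_n| = [(n³ + 5n + 1)/((n+1)³ + 5(n+1) + 1)] · 6/(11·8) → 3/44.
Hence the series converges for |t − 6| < 1/(3/44) = 44/3, so the radius of convergence is 44/3.

R = 44/3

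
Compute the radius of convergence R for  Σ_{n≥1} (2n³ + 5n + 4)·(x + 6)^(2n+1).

R = 1

By the ratio test, |a_{n+1}/a_n| = (2(n+1)³ + 5(n+1) + 4)/(2n³ + 5n + 4) → 1.
Successive powers of (x + 6) differ by 2, so the series converges when |x + 6|² · 1 < 1, i.e. |x + 6| < √(1) = 1. So R = 1.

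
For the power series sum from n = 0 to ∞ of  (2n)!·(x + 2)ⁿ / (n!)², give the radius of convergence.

R = 1/4

The ratio of consecutive coefficients is (2n+1)·(2n+2)/(n+1)² → 4.
Convergence for |x + 2| · 4 < 1, i.e. |x + 2| < 1/4. So R = 1/4.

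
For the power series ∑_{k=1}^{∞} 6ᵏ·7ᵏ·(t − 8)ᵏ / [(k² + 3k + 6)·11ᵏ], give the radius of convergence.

R = 11/42

The ratio of consecutive coefficients is [(k² + 3k + 6)/((k+1)² + 3(k+1) + 6)] · 6·7/11 → 42/11.
Hence the series converges for |t − 8| < 1/(42/11) = 11/42, so the radius of convergence is 11/42.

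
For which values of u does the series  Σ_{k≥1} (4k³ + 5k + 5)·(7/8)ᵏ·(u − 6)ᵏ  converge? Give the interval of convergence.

Apply the ratio test: |a_{k+1}| / |a_k| = [(4(k+1)³ + 5(k+1) + 5)/(4k³ + 5k + 5)] · 7/8, which tends to 7/8 as k → ∞.
Hence the series converges for |u − 6| < 1/(7/8) = 8/7, so the radius of convergence is 8/7.
Endpoint u = 50/7: the terms do not tend to 0, so the series diverges.
When u = 34/7, the k-th term does not approach 0; divergence by the term test.

(34/7, 50/7)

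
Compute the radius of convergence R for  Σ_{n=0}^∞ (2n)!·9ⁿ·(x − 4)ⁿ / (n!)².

R = 1/36

Apply the ratio test: |a_{n+1}| / |a_n| = (2n+1)·(2n+2)/(n+1)² · 9, which tends to 36 as n → ∞.
Thus R = 1/(36) = 1/36.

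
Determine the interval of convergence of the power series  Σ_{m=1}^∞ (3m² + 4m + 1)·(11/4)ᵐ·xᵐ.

(-4/11, 4/11)

The ratio of consecutive coefficients is [(3(m+1)² + 4(m+1) + 1)/(3m² + 4m + 1)] · 11/4 → 11/4.
Convergence for |x| · 11/4 < 1, i.e. |x| < 4/11. So R = 4/11.
When x = 4/11, the terms do not tend to 0, so the series diverges.
Check x = -4/11: the terms do not tend to 0, so the series diverges.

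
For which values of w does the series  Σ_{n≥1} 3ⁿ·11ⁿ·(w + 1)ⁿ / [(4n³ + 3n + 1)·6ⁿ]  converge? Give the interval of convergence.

[-13/11, -9/11]

Apply the ratio test: |a_{n+1}| / |a_n| = [(4n³ + 3n + 1)/(4(n+1)³ + 3(n+1) + 1)] · 3·11/6, which tends to 11/2 as n → ∞.
Convergence for |w + 1| · 11/2 < 1, i.e. |w + 1| < 2/11. So R = 2/11.
At w = -9/11: the series is dominated by a constant times Σ 1/n³, which converges (p = 3 > 1).
Check w = -13/11: the terms are on the order of 1/n³, so the series converges absolutely by comparison with the p-series (p = 3 > 1).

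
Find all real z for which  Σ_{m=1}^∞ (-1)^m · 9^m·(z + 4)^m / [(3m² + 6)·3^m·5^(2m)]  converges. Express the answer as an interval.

[-37/3, 13/3]

By the ratio test, |a_{m+1}/a_m| = [(3m² + 6)/(3(m+1)² + 6)] · 9/(3·25) → 3/25.
The series converges when 3/25 · |z + 4| < 1, giving R = 25/3.
Endpoint z = 13/3: the series is dominated by a constant times Σ 1/m², which converges (p = 2 > 1).
When z = -37/3, absolute convergence follows by limit comparison with Σ 1/m².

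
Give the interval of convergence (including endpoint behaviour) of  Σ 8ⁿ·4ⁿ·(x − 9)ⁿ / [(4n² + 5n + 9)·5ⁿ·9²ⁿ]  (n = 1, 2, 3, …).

[-117/32, 693/32]

Apply the ratio test: |a_{n+1}| / |a_n| = [(4n² + 5n + 9)/(4(n+1)² + 5(n+1) + 9)] · 8·4/(5·81), which tends to 32/405 as n → ∞.
Thus R = 1/(32/405) = 405/32.
At x = 693/32: the series is dominated by a constant times Σ 1/n², which converges (p = 2 > 1).
Endpoint x = -117/32: the terms are on the order of 1/n², so the series converges absolutely by comparison with the p-series (p = 2 > 1).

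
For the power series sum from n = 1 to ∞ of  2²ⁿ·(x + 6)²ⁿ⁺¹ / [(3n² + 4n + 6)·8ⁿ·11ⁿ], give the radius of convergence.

R = √22

By the ratio test, |a_{n+1}/a_n| = [(3n² + 4n + 6)/(3(n+1)² + 4(n+1) + 6)] · 4/(8·11) → 1/22.
Since the exponent of (x + 6) increases by 2 each term, convergence requires |x + 6|² < 22, hence R = √22.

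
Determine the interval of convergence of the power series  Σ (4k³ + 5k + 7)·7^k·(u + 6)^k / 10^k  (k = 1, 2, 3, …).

(-52/7, -32/7)

The ratio of consecutive coefficients is [(4(k+1)³ + 5(k+1) + 7)/(4k³ + 5k + 7)] · 7/10 → 7/10.
Hence the series converges for |u + 6| < 1/(7/10) = 10/7, so the radius of convergence is 10/7.
At u = -32/7: the k-th term does not approach 0; divergence by the term test.
At u = -52/7: the terms have absolute value of order k³, which does not tend to 0, so the series diverges by the divergence test.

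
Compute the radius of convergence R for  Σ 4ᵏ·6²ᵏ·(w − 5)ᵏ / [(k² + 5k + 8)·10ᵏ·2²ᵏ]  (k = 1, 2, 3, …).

Ratio test: |a_{k+1}/a_k| = [(k² + 5k + 8)/((k+1)² + 5(k+1) + 8)] · 4·36/(10·4) → 18/5 as k → ∞.
The series converges when 18/5 · |w − 5| < 1, giving R = 5/18.

R = 5/18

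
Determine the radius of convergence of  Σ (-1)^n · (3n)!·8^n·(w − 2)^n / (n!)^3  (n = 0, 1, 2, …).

Apply the ratio test: |a_{n+1}| / |a_n| = (3n+1)·(3n+2)·(3n+3)/(n+1)³ · 8, which tends to 216 as n → ∞.
Convergence for |w − 2| · 216 < 1, i.e. |w − 2| < 1/216. So R = 1/216.

R = 1/216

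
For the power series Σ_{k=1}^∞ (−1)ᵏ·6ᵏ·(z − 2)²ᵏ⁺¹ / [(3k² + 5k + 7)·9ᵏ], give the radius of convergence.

Ratio test: |a_{k+1}/a_k| = [(3k² + 5k + 7)/(3(k+1)² + 5(k+1) + 7)] · 6/9 → 2/3 as k → ∞.
Since the exponent of (z − 2) increases by 2 each term, convergence requires |z − 2|² < 3/2, hence R = √6/2.

R = √6/2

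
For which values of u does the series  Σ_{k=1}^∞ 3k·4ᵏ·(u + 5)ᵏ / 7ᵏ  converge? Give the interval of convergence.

By the ratio test, |a_{k+1}/a_k| = [3(k+1)/3k] · 4/7 → 4/7.
The series converges when 4/7 · |u + 5| < 1, giving R = 7/4.
Check u = -13/4: the k-th term does not approach 0; divergence by the term test.
At u = -27/4: the k-th term does not approach 0; divergence by the term test.

(-27/4, -13/4)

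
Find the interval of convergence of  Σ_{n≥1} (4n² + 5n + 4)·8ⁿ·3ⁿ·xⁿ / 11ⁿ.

Apply the ratio test: |a_{n+1}| / |a_n| = [(4(n+1)² + 5(n+1) + 4)/(4n² + 5n + 4)] · 8·3/11, which tends to 24/11 as n → ∞.
Hence the series converges for |x| < 1/(24/11) = 11/24, so the radius of convergence is 11/24.
At x = 11/24: the terms do not tend to 0, so the series diverges.
When x = -11/24, the terms do not tend to 0, so the series diverges.

(-11/24, 11/24)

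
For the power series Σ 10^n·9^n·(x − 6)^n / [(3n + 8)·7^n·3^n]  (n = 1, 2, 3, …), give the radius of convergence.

R = 7/30

Ratio test: |a_{n+1}/a_n| = [(3n + 8)/(3(n+1) + 8)] · 10·9/(7·3) → 30/7 as n → ∞.
Thus R = 1/(30/7) = 7/30.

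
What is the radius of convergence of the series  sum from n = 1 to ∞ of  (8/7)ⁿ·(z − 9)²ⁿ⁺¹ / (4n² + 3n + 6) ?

Ratio test: |a_{n+1}/a_n| = [(4n² + 3n + 6)/(4(n+1)² + 3(n+1) + 6)] · 8/7 → 8/7 as n → ∞.
Since the exponent of (z − 9) increases by 2 each term, convergence requires |z − 9|² < 7/8, hence R = √14/4.

R = √14/4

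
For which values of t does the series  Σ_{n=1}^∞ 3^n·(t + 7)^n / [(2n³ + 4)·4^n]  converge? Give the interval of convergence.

Ratio test: |a_{n+1}/a_n| = [(2n³ + 4)/(2(n+1)³ + 4)] · 3/4 → 3/4 as n → ∞.
The series converges when 3/4 · |t + 7| < 1, giving R = 4/3.
When t = -17/3, absolute convergence follows by limit comparison with Σ 1/n³.
At t = -25/3: the terms are on the order of 1/n³, so the series converges absolutely by comparison with the p-series (p = 3 > 1).

[-25/3, -17/3]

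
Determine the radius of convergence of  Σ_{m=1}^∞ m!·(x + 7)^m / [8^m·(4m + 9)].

R = 0

The ratio of consecutive coefficients is (m+1) · 1/8 · (4m + 9)/(4(m+1) + 9) → ∞.
The ratio grows without bound, so the series diverges whenever (x + 7) ≠ 0; it converges only at x = -7. R = 0.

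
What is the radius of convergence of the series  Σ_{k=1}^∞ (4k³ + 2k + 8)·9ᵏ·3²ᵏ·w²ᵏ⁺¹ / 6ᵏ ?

The ratio of consecutive coefficients is [(4(k+1)³ + 2(k+1) + 8)/(4k³ + 2k + 8)] · 9·9/6 → 27/2.
Successive powers of w differ by 2, so the series converges when |w|² · 27/2 < 1, i.e. |w| < √(2/27). So R = √6/9.

R = √6/9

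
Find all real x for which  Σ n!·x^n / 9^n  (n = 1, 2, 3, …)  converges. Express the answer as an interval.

{0}

Apply the ratio test: |a_{n+1}| / |a_n| = (n+1) · 1/9, which tends to ∞ as n → ∞.
Since the ratio → ∞, the series diverges for every x ≠ 0, and R = 0.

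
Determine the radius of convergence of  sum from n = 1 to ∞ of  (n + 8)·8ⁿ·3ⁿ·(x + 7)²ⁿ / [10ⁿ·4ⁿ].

R = √15/3

The ratio of consecutive coefficients is [((n+1) + 8)/(n + 8)] · 8·3/(10·4) → 3/5.
Writing y = (x + 7)², the series in y has radius 5/3, so |x + 7| < √(5/3) and R = √15/3.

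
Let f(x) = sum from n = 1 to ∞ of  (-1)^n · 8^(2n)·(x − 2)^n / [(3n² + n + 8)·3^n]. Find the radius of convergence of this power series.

The ratio of consecutive coefficients is [(3n² + n + 8)/(3(n+1)² + (n+1) + 8)] · 64/3 → 64/3.
Thus R = 1/(64/3) = 3/64.

R = 3/64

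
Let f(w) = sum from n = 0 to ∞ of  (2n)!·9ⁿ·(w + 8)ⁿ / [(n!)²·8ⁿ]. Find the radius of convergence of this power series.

By the ratio test, |a_{n+1}/a_n| = (2n+1)·(2n+2)/(n+1)² · 9/8 → 9/2.
Convergence for |w + 8| · 9/2 < 1, i.e. |w + 8| < 2/9. So R = 2/9.

R = 2/9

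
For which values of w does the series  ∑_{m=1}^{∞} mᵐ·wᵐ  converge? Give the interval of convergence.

{0}

Applying the root test, |a_m|^(1/m) = m → ∞.
The root grows without bound, so R = 0 (convergence only at w = 0).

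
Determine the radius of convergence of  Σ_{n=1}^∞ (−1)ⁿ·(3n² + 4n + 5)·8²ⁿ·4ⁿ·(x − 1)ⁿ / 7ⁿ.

R = 7/256

By the ratio test, |a_{n+1}/a_n| = [(3(n+1)² + 4(n+1) + 5)/(3n² + 4n + 5)] · 64·4/7 → 256/7.
Thus R = 1/(256/7) = 7/256.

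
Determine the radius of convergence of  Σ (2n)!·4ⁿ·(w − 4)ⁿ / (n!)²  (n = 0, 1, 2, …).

R = 1/16

By the ratio test, |a_{n+1}/a_n| = (2n+1)·(2n+2)/(n+1)² · 4 → 16.
Convergence for |w − 4| · 16 < 1, i.e. |w − 4| < 1/16. So R = 1/16.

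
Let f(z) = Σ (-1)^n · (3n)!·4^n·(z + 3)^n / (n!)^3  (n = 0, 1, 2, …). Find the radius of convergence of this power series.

R = 1/108

Ratio test: |a_{n+1}/a_n| = (3n+1)·(3n+2)·(3n+3)/(n+1)³ · 4 → 108 as n → ∞.
Thus R = 1/(108) = 1/108.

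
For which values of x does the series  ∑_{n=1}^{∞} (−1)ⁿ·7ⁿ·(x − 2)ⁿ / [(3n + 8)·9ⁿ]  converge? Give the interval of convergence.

(5/7, 23/7]

The ratio of consecutive coefficients is [(3n + 8)/(3(n+1) + 8)] · 7/9 → 7/9.
The series converges when 7/9 · |x − 2| < 1, giving R = 9/7.
Check x = 23/7: convergence follows from the alternating series test (terms decrease monotonically to 0).
Check x = 5/7: comparison with the harmonic series Σ 1/n shows the series diverges.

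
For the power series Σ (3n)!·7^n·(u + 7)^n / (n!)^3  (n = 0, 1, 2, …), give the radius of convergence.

R = 1/189

The ratio of consecutive coefficients is (3n+1)·(3n+2)·(3n+3)/(n+1)³ · 7 → 189.
Thus R = 1/(189) = 1/189.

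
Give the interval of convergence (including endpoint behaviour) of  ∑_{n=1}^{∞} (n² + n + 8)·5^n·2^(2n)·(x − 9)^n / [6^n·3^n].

(81/10, 99/10)

By the ratio test, |a_{n+1}/a_n| = [((n+1)² + (n+1) + 8)/(n² + n + 8)] · 5·4/(6·3) → 10/9.
Thus R = 1/(10/9) = 9/10.
Check x = 99/10: the terms have absolute value of order n², which does not tend to 0, so the series diverges by the divergence test.
Check x = 81/10: the terms do not tend to 0, so the series diverges.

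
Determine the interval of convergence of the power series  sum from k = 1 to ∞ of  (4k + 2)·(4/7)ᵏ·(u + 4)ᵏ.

Apply the ratio test: |a_{k+1}| / |a_k| = [(4(k+1) + 2)/(4k + 2)] · 4/7, which tends to 4/7 as k → ∞.
Thus R = 1/(4/7) = 7/4.
At u = -9/4: the terms do not tend to 0, so the series diverges.
When u = -23/4, the k-th term does not approach 0; divergence by the term test.

(-23/4, -9/4)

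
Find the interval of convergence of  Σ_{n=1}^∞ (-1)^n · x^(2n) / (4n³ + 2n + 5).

The ratio of consecutive coefficients is (4n³ + 2n + 5)/(4(n+1)³ + 2(n+1) + 5) → 1.
Since the exponent of x increases by 2 each term, convergence requires |x|² < 1, hence R = 1.
Check x = 1: the series is dominated by a constant times Σ 1/n³, which converges (p = 3 > 1).
Check x = -1: the series is dominated by a constant times Σ 1/n³, which converges (p = 3 > 1).

[-1, 1]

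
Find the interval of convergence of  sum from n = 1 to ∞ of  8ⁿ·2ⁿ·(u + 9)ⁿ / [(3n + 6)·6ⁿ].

Ratio test: |a_{n+1}/a_n| = [(3n + 6)/(3(n+1) + 6)] · 8·2/6 → 8/3 as n → ∞.
The series converges when 8/3 · |u + 9| < 1, giving R = 3/8.
When u = -69/8, comparison with the harmonic series Σ 1/n shows the series diverges.
Check u = -75/8: an alternating series whose terms decrease to 0 in absolute value, so it converges by the Leibniz criterion.

[-75/8, -69/8)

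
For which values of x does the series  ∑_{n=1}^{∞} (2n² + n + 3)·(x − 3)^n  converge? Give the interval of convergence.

(2, 4)

By the ratio test, |a_{n+1}/a_n| = (2(n+1)² + (n+1) + 3)/(2n² + n + 3) → 1.
Hence R = 1.
When x = 4, the n-th term does not approach 0; divergence by the term test.
At x = 2: the terms have absolute value of order n², which does not tend to 0, so the series diverges by the divergence test.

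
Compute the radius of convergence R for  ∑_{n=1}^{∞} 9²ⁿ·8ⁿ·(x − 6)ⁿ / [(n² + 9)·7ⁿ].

R = 7/648

Ratio test: |a_{n+1}/a_n| = [(n² + 9)/((n+1)² + 9)] · 81·8/7 → 648/7 as n → ∞.
Convergence for |x − 6| · 648/7 < 1, i.e. |x − 6| < 7/648. So R = 7/648.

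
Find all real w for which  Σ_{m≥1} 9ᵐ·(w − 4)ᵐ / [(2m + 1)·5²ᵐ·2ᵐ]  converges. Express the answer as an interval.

[-14/9, 86/9)

By the ratio test, |a_{m+1}/a_m| = [(2m + 1)/(2(m+1) + 1)] · 9/(25·2) → 9/50.
Hence the series converges for |w − 4| < 1/(9/50) = 50/9, so the radius of convergence is 50/9.
At w = 86/9: the terms behave like c/m; limit comparison with the harmonic series gives divergence.
When w = -14/9, the terms alternate in sign and decrease monotonically to 0 in absolute value (size ~ c/m), so the alternating series test gives convergence.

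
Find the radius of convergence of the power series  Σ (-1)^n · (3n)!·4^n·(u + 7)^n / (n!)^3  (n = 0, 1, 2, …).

R = 1/108

By the ratio test, |a_{n+1}/a_n| = (3n+1)·(3n+2)·(3n+3)/(n+1)³ · 4 → 108.
Hence the series converges for |u + 7| < 1/(108) = 1/108, so the radius of convergence is 1/108.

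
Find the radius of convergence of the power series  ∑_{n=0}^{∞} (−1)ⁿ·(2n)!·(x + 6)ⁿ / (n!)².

Apply the ratio test: |a_{n+1}| / |a_n| = (2n+1)·(2n+2)/(n+1)², which tends to 4 as n → ∞.
Thus R = 1/(4) = 1/4.

R = 1/4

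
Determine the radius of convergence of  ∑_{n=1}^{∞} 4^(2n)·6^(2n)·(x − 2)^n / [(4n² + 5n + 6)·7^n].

Ratio test: |a_{n+1}/a_n| = [(4n² + 5n + 6)/(4(n+1)² + 5(n+1) + 6)] · 16·36/7 → 576/7 as n → ∞.
Convergence for |x − 2| · 576/7 < 1, i.e. |x − 2| < 7/576. So R = 7/576.

R = 7/576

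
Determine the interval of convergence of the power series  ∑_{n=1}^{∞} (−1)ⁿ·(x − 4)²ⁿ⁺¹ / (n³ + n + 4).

The ratio of consecutive coefficients is (n³ + n + 4)/((n+1)³ + (n+1) + 4) → 1.
Successive powers of (x − 4) differ by 2, so the series converges when |x − 4|² · 1 < 1, i.e. |x − 4| < √(1) = 1. So R = 1.
Endpoint x = 5: the terms are on the order of 1/n³, so the series converges absolutely by comparison with the p-series (p = 3 > 1).
When x = 3, the series is dominated by a constant times Σ 1/n³, which converges (p = 3 > 1).

[3, 5]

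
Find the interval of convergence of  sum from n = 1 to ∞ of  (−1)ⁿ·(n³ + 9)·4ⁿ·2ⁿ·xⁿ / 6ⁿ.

(-3/4, 3/4)

Ratio test: |a_{n+1}/a_n| = [((n+1)³ + 9)/(n³ + 9)] · 4·2/6 → 4/3 as n → ∞.
Thus R = 1/(4/3) = 3/4.
Endpoint x = 3/4: the terms do not tend to 0, so the series diverges.
Check x = -3/4: the n-th term does not approach 0; divergence by the term test.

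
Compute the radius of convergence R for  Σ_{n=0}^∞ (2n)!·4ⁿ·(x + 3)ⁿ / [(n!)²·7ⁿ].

By the ratio test, |a_{n+1}/a_n| = (2n+1)·(2n+2)/(n+1)² · 4/7 → 16/7.
The series converges when 16/7 · |x + 3| < 1, giving R = 7/16.

R = 7/16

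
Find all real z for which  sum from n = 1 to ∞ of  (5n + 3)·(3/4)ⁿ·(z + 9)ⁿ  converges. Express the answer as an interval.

The ratio of consecutive coefficients is [(5(n+1) + 3)/(5n + 3)] · 3/4 → 3/4.
Hence the series converges for |z + 9| < 1/(3/4) = 4/3, so the radius of convergence is 4/3.
Check z = -23/3: the terms do not tend to 0, so the series diverges.
Endpoint z = -31/3: the terms have absolute value of order n, which does not tend to 0, so the series diverges by the divergence test.

(-31/3, -23/3)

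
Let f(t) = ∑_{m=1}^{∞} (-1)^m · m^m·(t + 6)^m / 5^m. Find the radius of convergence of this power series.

Applying the root test, |a_m|^(1/m) = m/5 → ∞.
Since the m-th root of |a_m| is unbounded, the series converges only at t = -6; R = 0.

R = 0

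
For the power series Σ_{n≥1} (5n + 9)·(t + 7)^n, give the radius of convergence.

Apply the ratio test: |a_{n+1}| / |a_n| = (5(n+1) + 9)/(5n + 9), which tends to 1 as n → ∞.
Hence R = 1.

R = 1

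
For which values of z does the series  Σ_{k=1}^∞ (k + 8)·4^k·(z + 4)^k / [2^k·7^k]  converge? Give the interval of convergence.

Ratio test: |a_{k+1}/a_k| = [((k+1) + 8)/(k + 8)] · 4/(2·7) → 2/7 as k → ∞.
Thus R = 1/(2/7) = 7/2.
Check z = -1/2: the terms do not tend to 0, so the series diverges.
At z = -15/2: the k-th term does not approach 0; divergence by the term test.

(-15/2, -1/2)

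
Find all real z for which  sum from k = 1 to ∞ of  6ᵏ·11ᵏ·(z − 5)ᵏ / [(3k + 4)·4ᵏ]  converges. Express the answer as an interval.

The ratio of consecutive coefficients is [(3k + 4)/(3(k+1) + 4)] · 6·11/4 → 33/2.
Thus R = 1/(33/2) = 2/33.
Endpoint z = 167/33: the terms are asymptotic to a nonzero constant times 1/k, so the series diverges by limit comparison with Σ 1/k.
When z = 163/33, convergence follows from the alternating series test (terms decrease monotonically to 0).

[163/33, 167/33)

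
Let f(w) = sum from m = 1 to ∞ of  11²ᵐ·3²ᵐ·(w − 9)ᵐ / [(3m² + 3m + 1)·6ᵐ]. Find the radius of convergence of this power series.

R = 2/363

The ratio of consecutive coefficients is [(3m² + 3m + 1)/(3(m+1)² + 3(m+1) + 1)] · 121·9/6 → 363/2.
Thus R = 1/(363/2) = 2/363.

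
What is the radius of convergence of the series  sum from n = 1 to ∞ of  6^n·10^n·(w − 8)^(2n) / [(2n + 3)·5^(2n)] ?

R = √15/6

Apply the ratio test: |a_{n+1}| / |a_n| = [(2n + 3)/(2(n+1) + 3)] · 6·10/25, which tends to 12/5 as n → ∞.
Writing y = (w − 8)², the series in y has radius 5/12, so |w − 8| < √(5/12) and R = √15/6.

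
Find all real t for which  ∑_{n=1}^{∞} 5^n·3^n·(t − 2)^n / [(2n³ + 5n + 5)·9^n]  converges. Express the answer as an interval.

The ratio of consecutive coefficients is [(2n³ + 5n + 5)/(2(n+1)³ + 5(n+1) + 5)] · 5·3/9 → 5/3.
Thus R = 1/(5/3) = 3/5.
When t = 13/5, the series is dominated by a constant times Σ 1/n³, which converges (p = 3 > 1).
When t = 7/5, absolute convergence follows by limit comparison with Σ 1/n³.

[7/5, 13/5]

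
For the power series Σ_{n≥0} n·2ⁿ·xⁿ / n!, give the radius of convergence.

R = ∞

By the ratio test, |a_{n+1}/a_n| = (n+1)/n · 2 · 1/(n+1) → 0.
Since the limit is 0 < 1 for every x, the series converges on all of ℝ and R = ∞.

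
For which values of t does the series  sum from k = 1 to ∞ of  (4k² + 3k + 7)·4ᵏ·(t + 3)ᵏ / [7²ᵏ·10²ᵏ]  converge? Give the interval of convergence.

The ratio of consecutive coefficients is [(4(k+1)² + 3(k+1) + 7)/(4k² + 3k + 7)] · 4/(49·100) → 1/1225.
Convergence for |t + 3| · 1/1225 < 1, i.e. |t + 3| < 1225. So R = 1225.
When t = 1222, the k-th term does not approach 0; divergence by the term test.
At t = -1228: the k-th term does not approach 0; divergence by the term test.

(-1228, 1222)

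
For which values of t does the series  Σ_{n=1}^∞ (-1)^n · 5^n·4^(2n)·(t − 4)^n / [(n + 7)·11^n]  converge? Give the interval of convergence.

(309/80, 331/80]

Ratio test: |a_{n+1}/a_n| = [(n + 7)/((n+1) + 7)] · 5·16/11 → 80/11 as n → ∞.
Convergence for |t − 4| · 80/11 < 1, i.e. |t − 4| < 11/80. So R = 11/80.
Endpoint t = 331/80: the terms alternate in sign and decrease monotonically to 0 in absolute value (size ~ c/n), so the alternating series test gives convergence.
Check t = 309/80: the terms are asymptotic to a nonzero constant times 1/n, so the series diverges by limit comparison with Σ 1/n.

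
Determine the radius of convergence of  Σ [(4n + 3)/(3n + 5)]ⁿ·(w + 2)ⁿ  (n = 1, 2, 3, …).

R = 3/4

Root test: |a_n|^(1/n) = (4n + 3)/(3n + 5) → 4/3.
Convergence for |w + 2| · 4/3 < 1, i.e. |w + 2| < 3/4. So R = 3/4.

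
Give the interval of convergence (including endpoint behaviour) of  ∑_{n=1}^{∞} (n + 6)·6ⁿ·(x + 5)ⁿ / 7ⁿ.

Apply the ratio test: |a_{n+1}| / |a_n| = [((n+1) + 6)/(n + 6)] · 6/7, which tends to 6/7 as n → ∞.
The series converges when 6/7 · |x + 5| < 1, giving R = 7/6.
Check x = -23/6: the n-th term does not approach 0; divergence by the term test.
When x = -37/6, the terms do not tend to 0, so the series diverges.

(-37/6, -23/6)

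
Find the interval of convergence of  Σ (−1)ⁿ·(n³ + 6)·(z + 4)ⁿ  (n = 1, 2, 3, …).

(-5, -3)

Ratio test: |a_{n+1}/a_n| = ((n+1)³ + 6)/(n³ + 6) → 1 as n → ∞.
So the series converges when |z + 4| < 1 and diverges when |z + 4| > 1; R = 1.
At z = -3: the terms do not tend to 0, so the series diverges.
Endpoint z = -5: the terms do not tend to 0, so the series diverges.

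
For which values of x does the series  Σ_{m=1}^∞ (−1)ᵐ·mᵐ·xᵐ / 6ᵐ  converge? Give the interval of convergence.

Applying the root test, |a_m|^(1/m) = m/6 → ∞.
Since the m-th root of |a_m| is unbounded, the series converges only at x = 0; R = 0.

{0}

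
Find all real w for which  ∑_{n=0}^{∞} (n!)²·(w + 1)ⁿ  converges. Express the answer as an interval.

{-1}

Ratio test: |a_{n+1}/a_n| = (n+1)² → ∞ as n → ∞.
The terms grow without bound for any (w + 1) ≠ 0, so R = 0 (convergence only at w = -1).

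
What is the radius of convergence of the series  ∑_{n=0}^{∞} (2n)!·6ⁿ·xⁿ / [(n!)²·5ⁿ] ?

R = 5/24

Ratio test: |a_{n+1}/a_n| = (2n+1)·(2n+2)/(n+1)² · 6/5 → 24/5 as n → ∞.
Thus R = 1/(24/5) = 5/24.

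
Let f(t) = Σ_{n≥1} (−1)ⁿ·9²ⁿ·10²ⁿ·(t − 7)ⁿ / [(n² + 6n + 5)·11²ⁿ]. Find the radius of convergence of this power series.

R = 121/8100

The ratio of consecutive coefficients is [(n² + 6n + 5)/((n+1)² + 6(n+1) + 5)] · 81·100/121 → 8100/121.
Thus R = 1/(8100/121) = 121/8100.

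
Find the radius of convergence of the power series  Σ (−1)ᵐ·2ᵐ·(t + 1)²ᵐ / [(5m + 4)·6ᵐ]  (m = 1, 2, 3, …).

By the ratio test, |a_{m+1}/a_m| = [(5m + 4)/(5(m+1) + 4)] · 2/6 → 1/3.
Successive powers of (t + 1) differ by 2, so the series converges when |t + 1|² · 1/3 < 1, i.e. |t + 1| < √(3). So R = √3.

R = √3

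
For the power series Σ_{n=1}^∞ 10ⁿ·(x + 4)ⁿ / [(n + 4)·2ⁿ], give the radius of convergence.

R = 1/5

The ratio of consecutive coefficients is [(n + 4)/((n+1) + 4)] · 10/2 → 5.
The series converges when 5 · |x + 4| < 1, giving R = 1/5.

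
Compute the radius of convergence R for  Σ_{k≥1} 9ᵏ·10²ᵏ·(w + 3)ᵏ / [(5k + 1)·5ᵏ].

R = 1/180

By the ratio test, |a_{k+1}/a_k| = [(5k + 1)/(5(k+1) + 1)] · 9·100/5 → 180.
Thus R = 1/(180) = 1/180.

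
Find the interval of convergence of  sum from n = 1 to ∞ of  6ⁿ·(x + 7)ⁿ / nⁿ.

(−∞, ∞)

Root test: |a_n|^(1/n) = 6/n → 0.
The limit is 0 for every x, so R = ∞.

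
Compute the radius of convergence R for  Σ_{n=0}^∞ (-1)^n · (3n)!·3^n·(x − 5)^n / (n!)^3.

Ratio test: |a_{n+1}/a_n| = (3n+1)·(3n+2)·(3n+3)/(n+1)³ · 3 → 81 as n → ∞.
Convergence for |x − 5| · 81 < 1, i.e. |x − 5| < 1/81. So R = 1/81.

R = 1/81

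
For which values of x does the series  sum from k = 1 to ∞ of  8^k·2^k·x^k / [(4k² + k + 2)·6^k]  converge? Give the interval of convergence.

[-3/8, 3/8]

The ratio of consecutive coefficients is [(4k² + k + 2)/(4(k+1)² + (k+1) + 2)] · 8·2/6 → 8/3.
Hence the series converges for |x| < 1/(8/3) = 3/8, so the radius of convergence is 3/8.
At x = 3/8: the series is dominated by a constant times Σ 1/k², which converges (p = 2 > 1).
At x = -3/8: the series is dominated by a constant times Σ 1/k², which converges (p = 2 > 1).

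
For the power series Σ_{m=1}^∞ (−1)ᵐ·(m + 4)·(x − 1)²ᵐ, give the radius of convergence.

Apply the ratio test: |a_{m+1}| / |a_m| = ((m+1) + 4)/(m + 4), which tends to 1 as m → ∞.
Writing y = (x − 1)², the series in y has radius 1, so |x − 1| < √(1) = 1 and R = 1.

R = 1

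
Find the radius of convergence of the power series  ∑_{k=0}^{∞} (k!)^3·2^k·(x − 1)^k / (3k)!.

The ratio of consecutive coefficients is (k+1)³/[(3k+1)·(3k+2)·(3k+3)] · 2 → 2/27.
The series converges when 2/27 · |x − 1| < 1, giving R = 27/2.

R = 27/2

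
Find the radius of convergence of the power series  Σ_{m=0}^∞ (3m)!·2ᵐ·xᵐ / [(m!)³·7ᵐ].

Apply the ratio test: |a_{m+1}| / |a_m| = (3m+1)·(3m+2)·(3m+3)/(m+1)³ · 2/7, which tends to 54/7 as m → ∞.
Thus R = 1/(54/7) = 7/54.

R = 7/54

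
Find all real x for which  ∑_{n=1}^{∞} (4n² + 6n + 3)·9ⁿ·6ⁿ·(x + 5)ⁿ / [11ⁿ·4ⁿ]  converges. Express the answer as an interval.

(-157/27, -113/27)

By the ratio test, |a_{n+1}/a_n| = [(4(n+1)² + 6(n+1) + 3)/(4n² + 6n + 3)] · 9·6/(11·4) → 27/22.
Convergence for |x + 5| · 27/22 < 1, i.e. |x + 5| < 22/27. So R = 22/27.
Endpoint x = -113/27: the terms have absolute value of order n², which does not tend to 0, so the series diverges by the divergence test.
Endpoint x = -157/27: the terms have absolute value of order n², which does not tend to 0, so the series diverges by the divergence test.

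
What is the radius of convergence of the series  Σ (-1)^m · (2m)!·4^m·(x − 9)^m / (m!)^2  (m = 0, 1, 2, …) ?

R = 1/16

Apply the ratio test: |a_{m+1}| / |a_m| = (2m+1)·(2m+2)/(m+1)² · 4, which tends to 16 as m → ∞.
Thus R = 1/(16) = 1/16.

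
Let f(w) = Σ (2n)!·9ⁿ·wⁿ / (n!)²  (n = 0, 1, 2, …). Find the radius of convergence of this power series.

R = 1/36

Apply the ratio test: |a_{n+1}| / |a_n| = (2n+1)·(2n+2)/(n+1)² · 9, which tends to 36 as n → ∞.
Convergence for |w| · 36 < 1, i.e. |w| < 1/36. So R = 1/36.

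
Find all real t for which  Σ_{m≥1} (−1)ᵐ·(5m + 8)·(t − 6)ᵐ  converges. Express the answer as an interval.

The ratio of consecutive coefficients is (5(m+1) + 8)/(5m + 8) → 1.
Hence R = 1.
When t = 7, the terms have absolute value of order m, which does not tend to 0, so the series diverges by the divergence test.
When t = 5, the terms do not tend to 0, so the series diverges.

(5, 7)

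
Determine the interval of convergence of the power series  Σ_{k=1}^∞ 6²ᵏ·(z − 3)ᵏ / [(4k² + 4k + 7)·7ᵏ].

Ratio test: |a_{k+1}/a_k| = [(4k² + 4k + 7)/(4(k+1)² + 4(k+1) + 7)] · 36/7 → 36/7 as k → ∞.
Convergence for |z − 3| · 36/7 < 1, i.e. |z − 3| < 7/36. So R = 7/36.
Check z = 115/36: the series is dominated by a constant times Σ 1/k², which converges (p = 2 > 1).
Check z = 101/36: the terms are on the order of 1/k², so the series converges absolutely by comparison with the p-series (p = 2 > 1).

[101/36, 115/36]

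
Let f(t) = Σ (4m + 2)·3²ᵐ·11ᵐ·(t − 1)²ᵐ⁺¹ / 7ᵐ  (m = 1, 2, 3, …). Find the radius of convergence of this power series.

R = √77/33

Apply the ratio test: |a_{m+1}| / |a_m| = [(4(m+1) + 2)/(4m + 2)] · 9·11/7, which tends to 99/7 as m → ∞.
Successive powers of (t − 1) differ by 2, so the series converges when |t − 1|² · 99/7 < 1, i.e. |t − 1| < √(7/99). So R = √77/33.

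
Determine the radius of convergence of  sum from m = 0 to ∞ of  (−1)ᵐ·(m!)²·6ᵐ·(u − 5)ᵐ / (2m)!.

R = 2/3

Apply the ratio test: |a_{m+1}| / |a_m| = (m+1)²/[(2m+1)·(2m+2)] · 6, which tends to 3/2 as m → ∞.
Hence the series converges for |u − 5| < 1/(3/2) = 2/3, so the radius of convergence is 2/3.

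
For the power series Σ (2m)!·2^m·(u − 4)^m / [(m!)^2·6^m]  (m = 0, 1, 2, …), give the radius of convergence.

R = 3/4

Apply the ratio test: |a_{m+1}| / |a_m| = (2m+1)·(2m+2)/(m+1)² · 2/6, which tends to 4/3 as m → ∞.
Thus R = 1/(4/3) = 3/4.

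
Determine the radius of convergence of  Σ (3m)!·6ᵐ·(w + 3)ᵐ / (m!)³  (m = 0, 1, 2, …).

By the ratio test, |a_{m+1}/a_m| = (3m+1)·(3m+2)·(3m+3)/(m+1)³ · 6 → 162.
Hence the series converges for |w + 3| < 1/(162) = 1/162, so the radius of convergence is 1/162.

R = 1/162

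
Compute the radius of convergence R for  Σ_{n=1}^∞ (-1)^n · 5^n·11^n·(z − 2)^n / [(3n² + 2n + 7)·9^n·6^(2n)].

By the ratio test, |a_{n+1}/a_n| = [(3n² + 2n + 7)/(3(n+1)² + 2(n+1) + 7)] · 5·11/(9·36) → 55/324.
Thus R = 1/(55/324) = 324/55.

R = 324/55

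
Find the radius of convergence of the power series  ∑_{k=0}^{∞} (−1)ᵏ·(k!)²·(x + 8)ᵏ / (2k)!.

R = 4

The ratio of consecutive coefficients is (k+1)²/[(2k+1)·(2k+2)] → 1/4.
Thus R = 1/(1/4) = 4.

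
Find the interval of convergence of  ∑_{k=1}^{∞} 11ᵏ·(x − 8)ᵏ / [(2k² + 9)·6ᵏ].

[82/11, 94/11]

By the ratio test, |a_{k+1}/a_k| = [(2k² + 9)/(2(k+1)² + 9)] · 11/6 → 11/6.
Hence the series converges for |x − 8| < 1/(11/6) = 6/11, so the radius of convergence is 6/11.
When x = 94/11, absolute convergence follows by limit comparison with Σ 1/k².
Endpoint x = 82/11: the terms are on the order of 1/k², so the series converges absolutely by comparison with the p-series (p = 2 > 1).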